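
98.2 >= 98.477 False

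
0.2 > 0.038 True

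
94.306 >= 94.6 False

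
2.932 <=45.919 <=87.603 True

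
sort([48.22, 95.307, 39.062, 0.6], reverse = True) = [95.307, 48.22, 39.062, 0.6]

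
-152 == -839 False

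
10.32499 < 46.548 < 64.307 True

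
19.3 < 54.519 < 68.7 True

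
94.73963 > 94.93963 False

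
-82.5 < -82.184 True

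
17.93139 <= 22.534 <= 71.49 True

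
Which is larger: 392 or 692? 692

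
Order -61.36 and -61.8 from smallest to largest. -61.8, -61.36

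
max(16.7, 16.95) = 16.95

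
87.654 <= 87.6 False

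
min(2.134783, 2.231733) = 2.134783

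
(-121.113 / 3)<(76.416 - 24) True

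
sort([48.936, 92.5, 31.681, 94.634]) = [31.681, 48.936, 92.5, 94.634]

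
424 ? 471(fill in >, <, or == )<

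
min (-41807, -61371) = -61371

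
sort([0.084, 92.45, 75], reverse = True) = [92.45, 75, 0.084]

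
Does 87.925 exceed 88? No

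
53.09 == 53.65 False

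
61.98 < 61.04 False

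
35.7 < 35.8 True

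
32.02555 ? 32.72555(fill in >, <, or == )<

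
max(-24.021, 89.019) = 89.019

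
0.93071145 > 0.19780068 True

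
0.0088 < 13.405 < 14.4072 True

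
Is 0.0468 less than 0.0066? No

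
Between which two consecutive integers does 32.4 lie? 32 and 33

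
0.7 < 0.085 False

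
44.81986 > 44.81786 True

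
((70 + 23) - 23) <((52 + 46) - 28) False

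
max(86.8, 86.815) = 86.815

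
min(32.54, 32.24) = 32.24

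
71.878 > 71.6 True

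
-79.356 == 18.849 False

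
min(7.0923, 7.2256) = 7.0923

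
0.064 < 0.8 True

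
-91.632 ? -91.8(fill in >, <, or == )>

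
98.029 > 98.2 False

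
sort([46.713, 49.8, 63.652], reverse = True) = [63.652, 49.8, 46.713]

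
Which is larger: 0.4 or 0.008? 0.4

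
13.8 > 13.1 True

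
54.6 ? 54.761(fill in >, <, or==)<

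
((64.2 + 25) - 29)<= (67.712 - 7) True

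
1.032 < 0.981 False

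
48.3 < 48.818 True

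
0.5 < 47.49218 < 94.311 True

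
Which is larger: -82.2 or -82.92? -82.2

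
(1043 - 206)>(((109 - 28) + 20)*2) True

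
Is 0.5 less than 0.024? No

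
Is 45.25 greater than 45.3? No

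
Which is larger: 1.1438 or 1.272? 1.272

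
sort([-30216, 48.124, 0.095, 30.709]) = [-30216, 0.095, 30.709, 48.124]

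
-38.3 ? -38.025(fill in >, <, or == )<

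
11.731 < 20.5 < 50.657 True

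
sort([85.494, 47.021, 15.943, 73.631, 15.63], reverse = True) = [85.494, 73.631, 47.021, 15.943, 15.63]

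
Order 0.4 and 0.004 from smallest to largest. 0.004, 0.4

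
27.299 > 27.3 False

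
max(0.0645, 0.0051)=0.0645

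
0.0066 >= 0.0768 False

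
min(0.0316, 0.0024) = 0.0024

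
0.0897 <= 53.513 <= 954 True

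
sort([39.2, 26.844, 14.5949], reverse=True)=[39.2, 26.844, 14.5949]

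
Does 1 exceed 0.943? Yes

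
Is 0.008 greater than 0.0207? No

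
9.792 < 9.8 True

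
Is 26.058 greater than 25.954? Yes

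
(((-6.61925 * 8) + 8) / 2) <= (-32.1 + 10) True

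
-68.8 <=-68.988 False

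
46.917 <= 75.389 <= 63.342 False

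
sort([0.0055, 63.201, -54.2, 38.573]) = [-54.2, 0.0055, 38.573, 63.201]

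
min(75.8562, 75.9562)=75.8562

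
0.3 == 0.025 False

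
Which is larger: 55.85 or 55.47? 55.85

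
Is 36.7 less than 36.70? No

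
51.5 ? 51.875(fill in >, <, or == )<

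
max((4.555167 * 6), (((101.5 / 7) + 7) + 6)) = 27.5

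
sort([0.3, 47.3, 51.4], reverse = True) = [51.4, 47.3, 0.3]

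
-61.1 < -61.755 False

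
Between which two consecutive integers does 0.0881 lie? 0 and 1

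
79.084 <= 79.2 True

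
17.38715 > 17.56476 False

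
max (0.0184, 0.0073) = 0.0184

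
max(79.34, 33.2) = 79.34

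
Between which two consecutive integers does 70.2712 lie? 70 and 71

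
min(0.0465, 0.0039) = 0.0039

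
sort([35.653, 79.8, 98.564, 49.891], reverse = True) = [98.564, 79.8, 49.891, 35.653]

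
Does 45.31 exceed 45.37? No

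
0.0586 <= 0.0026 False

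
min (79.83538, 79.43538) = 79.43538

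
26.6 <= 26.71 True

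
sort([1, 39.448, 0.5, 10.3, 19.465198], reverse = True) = [39.448, 19.465198, 10.3, 1, 0.5]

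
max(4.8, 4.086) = 4.8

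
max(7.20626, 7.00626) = 7.20626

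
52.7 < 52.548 False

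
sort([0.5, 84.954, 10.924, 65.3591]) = [0.5, 10.924, 65.3591, 84.954]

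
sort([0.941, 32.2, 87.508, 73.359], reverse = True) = [87.508, 73.359, 32.2, 0.941]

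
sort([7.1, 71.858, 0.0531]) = [0.0531, 7.1, 71.858]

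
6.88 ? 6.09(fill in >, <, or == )>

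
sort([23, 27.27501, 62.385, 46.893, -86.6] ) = [-86.6, 23, 27.27501, 46.893, 62.385]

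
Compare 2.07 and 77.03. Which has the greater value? 77.03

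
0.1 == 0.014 False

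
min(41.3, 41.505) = 41.3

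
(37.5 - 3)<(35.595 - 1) True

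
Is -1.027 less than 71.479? Yes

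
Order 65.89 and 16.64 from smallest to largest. 16.64, 65.89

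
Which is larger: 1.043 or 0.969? 1.043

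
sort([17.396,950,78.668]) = [17.396,78.668,950]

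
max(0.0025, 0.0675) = 0.0675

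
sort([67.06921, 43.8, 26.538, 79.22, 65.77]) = [26.538, 43.8, 65.77, 67.06921, 79.22]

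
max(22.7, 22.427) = 22.7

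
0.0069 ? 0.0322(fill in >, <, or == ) <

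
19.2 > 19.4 False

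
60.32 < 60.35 True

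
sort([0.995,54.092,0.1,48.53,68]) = [0.1,0.995,48.53,54.092,68]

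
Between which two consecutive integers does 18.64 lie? 18 and 19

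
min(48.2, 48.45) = 48.2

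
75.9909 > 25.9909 True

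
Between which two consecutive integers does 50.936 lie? 50 and 51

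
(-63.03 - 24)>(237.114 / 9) False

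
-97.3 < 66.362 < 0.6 False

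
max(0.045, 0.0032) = 0.045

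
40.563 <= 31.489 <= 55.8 False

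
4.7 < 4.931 True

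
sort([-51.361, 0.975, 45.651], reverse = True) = [45.651, 0.975, -51.361]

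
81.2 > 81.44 False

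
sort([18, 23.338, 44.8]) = [18, 23.338, 44.8]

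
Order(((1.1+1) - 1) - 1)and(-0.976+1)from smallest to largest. (-0.976+1), (((1.1+1) - 1) - 1)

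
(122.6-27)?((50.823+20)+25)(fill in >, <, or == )<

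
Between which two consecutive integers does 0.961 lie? 0 and 1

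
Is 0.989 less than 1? Yes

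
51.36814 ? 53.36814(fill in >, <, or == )<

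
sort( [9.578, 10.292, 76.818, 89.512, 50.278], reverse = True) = [89.512, 76.818, 50.278, 10.292, 9.578]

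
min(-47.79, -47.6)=-47.79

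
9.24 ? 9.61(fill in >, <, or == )<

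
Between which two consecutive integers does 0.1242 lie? 0 and 1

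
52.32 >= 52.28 True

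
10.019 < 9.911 False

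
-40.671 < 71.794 True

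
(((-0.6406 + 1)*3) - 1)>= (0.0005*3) True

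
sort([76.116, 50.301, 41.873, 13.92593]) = [13.92593, 41.873, 50.301, 76.116]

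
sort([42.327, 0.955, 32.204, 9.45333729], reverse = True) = [42.327, 32.204, 9.45333729, 0.955]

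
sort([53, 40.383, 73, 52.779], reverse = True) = [73, 53, 52.779, 40.383]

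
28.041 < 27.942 False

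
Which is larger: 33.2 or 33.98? 33.98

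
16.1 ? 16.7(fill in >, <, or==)<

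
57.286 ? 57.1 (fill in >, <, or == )>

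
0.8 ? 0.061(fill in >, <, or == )>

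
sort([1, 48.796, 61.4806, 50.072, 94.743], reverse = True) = [94.743, 61.4806, 50.072, 48.796, 1]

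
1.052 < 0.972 False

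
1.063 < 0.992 False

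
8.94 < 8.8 False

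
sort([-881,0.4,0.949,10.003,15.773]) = [-881,0.4,0.949,10.003,15.773]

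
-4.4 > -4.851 True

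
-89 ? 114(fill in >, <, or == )<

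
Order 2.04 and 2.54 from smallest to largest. 2.04, 2.54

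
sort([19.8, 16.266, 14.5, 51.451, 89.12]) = [14.5, 16.266, 19.8, 51.451, 89.12]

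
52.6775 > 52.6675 True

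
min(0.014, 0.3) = 0.014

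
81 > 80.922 True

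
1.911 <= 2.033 True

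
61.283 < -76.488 False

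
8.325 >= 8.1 True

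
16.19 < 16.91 True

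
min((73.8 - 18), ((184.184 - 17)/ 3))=55.728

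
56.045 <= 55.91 False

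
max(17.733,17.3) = 17.733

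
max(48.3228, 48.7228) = 48.7228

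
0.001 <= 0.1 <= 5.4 True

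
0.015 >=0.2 False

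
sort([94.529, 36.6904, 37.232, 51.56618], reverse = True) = [94.529, 51.56618, 37.232, 36.6904]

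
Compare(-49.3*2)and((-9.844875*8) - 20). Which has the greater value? (-49.3*2)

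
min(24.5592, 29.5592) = 24.5592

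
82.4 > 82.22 True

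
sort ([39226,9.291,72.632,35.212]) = [9.291,35.212,72.632,39226]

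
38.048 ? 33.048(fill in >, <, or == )>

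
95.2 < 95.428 True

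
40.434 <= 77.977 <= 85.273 True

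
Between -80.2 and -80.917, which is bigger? -80.2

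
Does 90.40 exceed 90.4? No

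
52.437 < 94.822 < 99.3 True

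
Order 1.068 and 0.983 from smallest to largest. 0.983, 1.068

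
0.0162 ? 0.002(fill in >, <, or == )>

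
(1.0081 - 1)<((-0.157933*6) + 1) True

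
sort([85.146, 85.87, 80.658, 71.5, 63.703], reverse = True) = [85.87, 85.146, 80.658, 71.5, 63.703]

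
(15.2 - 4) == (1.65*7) False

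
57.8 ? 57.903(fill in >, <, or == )<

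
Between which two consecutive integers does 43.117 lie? 43 and 44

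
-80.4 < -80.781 False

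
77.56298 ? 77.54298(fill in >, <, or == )>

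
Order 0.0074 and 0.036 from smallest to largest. 0.0074, 0.036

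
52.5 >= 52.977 False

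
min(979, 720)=720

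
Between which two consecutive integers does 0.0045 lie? 0 and 1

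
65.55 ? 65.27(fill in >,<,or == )>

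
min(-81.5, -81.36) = -81.5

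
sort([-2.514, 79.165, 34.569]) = [-2.514, 34.569, 79.165]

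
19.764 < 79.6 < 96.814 True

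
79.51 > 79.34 True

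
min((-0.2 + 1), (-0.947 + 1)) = 0.053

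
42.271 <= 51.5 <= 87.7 True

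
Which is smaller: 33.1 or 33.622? 33.1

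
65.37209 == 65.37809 False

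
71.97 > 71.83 True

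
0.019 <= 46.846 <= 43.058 False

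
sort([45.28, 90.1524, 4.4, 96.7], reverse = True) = [96.7, 90.1524, 45.28, 4.4]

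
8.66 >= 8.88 False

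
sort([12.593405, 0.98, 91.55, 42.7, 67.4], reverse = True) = [91.55, 67.4, 42.7, 12.593405, 0.98]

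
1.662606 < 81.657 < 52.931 False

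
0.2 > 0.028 True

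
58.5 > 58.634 False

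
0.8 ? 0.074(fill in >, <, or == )>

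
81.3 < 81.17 False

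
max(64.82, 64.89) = 64.89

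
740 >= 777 False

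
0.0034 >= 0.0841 False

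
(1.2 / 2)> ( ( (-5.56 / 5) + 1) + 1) False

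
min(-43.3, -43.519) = -43.519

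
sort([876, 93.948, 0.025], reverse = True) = [876, 93.948, 0.025]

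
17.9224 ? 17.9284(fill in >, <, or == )<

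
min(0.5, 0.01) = 0.01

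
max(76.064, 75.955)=76.064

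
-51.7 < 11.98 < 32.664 True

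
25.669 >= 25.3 True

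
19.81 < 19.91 True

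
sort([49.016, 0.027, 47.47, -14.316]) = [-14.316, 0.027, 47.47, 49.016]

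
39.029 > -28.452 True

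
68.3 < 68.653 True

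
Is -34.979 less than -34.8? Yes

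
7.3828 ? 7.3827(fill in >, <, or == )>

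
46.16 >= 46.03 True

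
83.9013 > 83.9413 False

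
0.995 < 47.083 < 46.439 False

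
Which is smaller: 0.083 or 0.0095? 0.0095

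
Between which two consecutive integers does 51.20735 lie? 51 and 52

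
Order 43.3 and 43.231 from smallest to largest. 43.231, 43.3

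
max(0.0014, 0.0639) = 0.0639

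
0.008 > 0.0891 False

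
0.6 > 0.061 True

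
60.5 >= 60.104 True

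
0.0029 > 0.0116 False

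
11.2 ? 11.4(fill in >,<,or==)<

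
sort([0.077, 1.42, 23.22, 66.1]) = [0.077, 1.42, 23.22, 66.1]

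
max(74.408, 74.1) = 74.408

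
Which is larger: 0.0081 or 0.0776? 0.0776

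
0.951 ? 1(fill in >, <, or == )<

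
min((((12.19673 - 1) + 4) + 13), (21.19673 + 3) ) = 24.19673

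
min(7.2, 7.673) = 7.2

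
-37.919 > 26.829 False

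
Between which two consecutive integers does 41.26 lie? 41 and 42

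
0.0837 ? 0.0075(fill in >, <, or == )>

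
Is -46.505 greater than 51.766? No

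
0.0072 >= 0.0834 False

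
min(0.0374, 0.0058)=0.0058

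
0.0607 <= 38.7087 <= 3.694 False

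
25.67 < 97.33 True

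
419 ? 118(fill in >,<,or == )>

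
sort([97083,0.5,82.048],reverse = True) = [97083,82.048,0.5]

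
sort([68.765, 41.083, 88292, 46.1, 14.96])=[14.96, 41.083, 46.1, 68.765, 88292]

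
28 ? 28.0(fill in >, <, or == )==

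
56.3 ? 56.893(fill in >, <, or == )<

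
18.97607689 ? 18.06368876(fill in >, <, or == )>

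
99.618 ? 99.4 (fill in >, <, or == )>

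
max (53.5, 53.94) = 53.94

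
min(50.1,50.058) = 50.058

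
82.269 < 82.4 True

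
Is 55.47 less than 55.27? No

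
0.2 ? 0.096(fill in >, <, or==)>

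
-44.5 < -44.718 False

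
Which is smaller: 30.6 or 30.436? 30.436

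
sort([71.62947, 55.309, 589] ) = [55.309, 71.62947, 589]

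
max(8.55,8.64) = 8.64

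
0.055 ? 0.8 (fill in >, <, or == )<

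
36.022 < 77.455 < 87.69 True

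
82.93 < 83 True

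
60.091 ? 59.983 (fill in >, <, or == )>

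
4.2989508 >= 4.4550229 False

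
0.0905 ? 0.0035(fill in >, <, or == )>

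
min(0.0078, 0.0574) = 0.0078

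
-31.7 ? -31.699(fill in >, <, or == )<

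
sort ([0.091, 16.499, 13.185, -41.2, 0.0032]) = [-41.2, 0.0032, 0.091, 13.185, 16.499]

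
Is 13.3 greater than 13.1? Yes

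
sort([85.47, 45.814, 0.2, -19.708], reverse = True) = [85.47, 45.814, 0.2, -19.708]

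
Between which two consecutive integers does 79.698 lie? 79 and 80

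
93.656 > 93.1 True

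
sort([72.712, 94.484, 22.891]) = [22.891, 72.712, 94.484]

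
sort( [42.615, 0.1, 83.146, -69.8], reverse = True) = [83.146, 42.615, 0.1, -69.8]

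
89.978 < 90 True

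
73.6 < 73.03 False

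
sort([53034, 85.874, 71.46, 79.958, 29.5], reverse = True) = [53034, 85.874, 79.958, 71.46, 29.5]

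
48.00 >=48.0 True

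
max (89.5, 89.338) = 89.5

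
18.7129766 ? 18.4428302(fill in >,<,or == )>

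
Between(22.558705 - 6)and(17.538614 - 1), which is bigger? (22.558705 - 6)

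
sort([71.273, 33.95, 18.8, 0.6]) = [0.6, 18.8, 33.95, 71.273]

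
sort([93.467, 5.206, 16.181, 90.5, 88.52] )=[5.206, 16.181, 88.52, 90.5, 93.467]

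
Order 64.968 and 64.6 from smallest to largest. 64.6, 64.968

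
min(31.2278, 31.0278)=31.0278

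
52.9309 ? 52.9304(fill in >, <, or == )>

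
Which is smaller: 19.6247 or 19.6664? 19.6247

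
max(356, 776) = 776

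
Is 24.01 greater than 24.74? No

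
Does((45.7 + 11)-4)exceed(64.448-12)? Yes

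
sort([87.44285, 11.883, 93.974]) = [11.883, 87.44285, 93.974]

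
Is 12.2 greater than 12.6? No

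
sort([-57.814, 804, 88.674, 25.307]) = [-57.814, 25.307, 88.674, 804]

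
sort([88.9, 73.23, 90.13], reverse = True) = [90.13, 88.9, 73.23]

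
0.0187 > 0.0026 True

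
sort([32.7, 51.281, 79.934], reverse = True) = [79.934, 51.281, 32.7]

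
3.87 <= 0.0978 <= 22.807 False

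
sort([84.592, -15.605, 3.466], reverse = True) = [84.592, 3.466, -15.605]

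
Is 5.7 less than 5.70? No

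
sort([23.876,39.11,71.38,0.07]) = [0.07,23.876,39.11,71.38]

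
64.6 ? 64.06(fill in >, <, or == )>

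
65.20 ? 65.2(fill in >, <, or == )==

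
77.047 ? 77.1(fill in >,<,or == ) <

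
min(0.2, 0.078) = 0.078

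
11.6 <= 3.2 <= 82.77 False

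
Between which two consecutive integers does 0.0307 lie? 0 and 1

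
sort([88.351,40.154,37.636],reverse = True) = [88.351,40.154,37.636]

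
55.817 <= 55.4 False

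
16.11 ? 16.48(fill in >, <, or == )<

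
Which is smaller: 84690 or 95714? 84690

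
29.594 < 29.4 False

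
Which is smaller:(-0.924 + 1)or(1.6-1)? (-0.924 + 1)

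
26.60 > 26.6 False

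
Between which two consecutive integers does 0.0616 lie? 0 and 1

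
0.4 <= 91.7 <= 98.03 True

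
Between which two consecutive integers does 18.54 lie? 18 and 19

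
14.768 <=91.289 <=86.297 False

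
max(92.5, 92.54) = 92.54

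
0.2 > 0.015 True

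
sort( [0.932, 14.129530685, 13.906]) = [0.932, 13.906, 14.129530685]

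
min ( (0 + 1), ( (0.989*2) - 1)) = 0.978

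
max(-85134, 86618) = 86618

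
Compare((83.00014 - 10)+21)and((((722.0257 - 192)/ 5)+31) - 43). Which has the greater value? ((((722.0257 - 192)/ 5)+31) - 43)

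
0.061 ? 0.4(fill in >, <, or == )<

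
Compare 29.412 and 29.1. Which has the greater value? 29.412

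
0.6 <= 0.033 False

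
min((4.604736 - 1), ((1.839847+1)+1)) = 3.604736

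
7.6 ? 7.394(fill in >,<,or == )>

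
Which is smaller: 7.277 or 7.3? 7.277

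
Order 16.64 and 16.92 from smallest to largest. 16.64, 16.92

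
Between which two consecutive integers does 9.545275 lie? 9 and 10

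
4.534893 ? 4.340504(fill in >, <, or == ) >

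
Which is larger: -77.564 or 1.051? 1.051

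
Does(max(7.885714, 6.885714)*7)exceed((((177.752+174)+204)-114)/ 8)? No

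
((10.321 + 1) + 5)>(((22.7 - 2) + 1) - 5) False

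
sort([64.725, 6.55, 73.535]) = [6.55, 64.725, 73.535]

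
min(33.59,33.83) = 33.59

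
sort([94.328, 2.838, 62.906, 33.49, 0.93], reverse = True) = [94.328, 62.906, 33.49, 2.838, 0.93]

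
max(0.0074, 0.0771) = 0.0771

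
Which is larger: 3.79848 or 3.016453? 3.79848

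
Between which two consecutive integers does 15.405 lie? 15 and 16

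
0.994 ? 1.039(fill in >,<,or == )<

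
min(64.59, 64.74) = 64.59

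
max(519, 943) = 943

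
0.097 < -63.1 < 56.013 False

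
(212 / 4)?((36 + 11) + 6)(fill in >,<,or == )==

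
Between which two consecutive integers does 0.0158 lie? 0 and 1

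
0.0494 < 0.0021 False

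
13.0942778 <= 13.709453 True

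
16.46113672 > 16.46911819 False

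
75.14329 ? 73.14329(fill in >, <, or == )>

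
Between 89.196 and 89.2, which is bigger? 89.2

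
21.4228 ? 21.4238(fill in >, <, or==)<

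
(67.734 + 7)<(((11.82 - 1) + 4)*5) False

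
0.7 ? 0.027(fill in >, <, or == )>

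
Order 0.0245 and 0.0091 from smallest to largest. 0.0091,0.0245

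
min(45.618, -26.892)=-26.892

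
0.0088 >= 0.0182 False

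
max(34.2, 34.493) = 34.493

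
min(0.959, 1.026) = 0.959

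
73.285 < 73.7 True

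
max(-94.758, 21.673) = 21.673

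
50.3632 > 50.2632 True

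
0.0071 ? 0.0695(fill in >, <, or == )<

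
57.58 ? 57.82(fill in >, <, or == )<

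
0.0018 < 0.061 True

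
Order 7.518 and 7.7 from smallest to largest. 7.518, 7.7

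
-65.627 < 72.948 True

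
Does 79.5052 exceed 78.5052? Yes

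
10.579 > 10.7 False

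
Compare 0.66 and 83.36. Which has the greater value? 83.36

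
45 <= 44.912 False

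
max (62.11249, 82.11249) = 82.11249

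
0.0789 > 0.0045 True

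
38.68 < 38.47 False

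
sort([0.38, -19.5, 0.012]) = [-19.5, 0.012, 0.38]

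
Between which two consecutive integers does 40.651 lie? 40 and 41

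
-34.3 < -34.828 False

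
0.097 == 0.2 False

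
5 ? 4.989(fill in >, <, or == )>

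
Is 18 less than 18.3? Yes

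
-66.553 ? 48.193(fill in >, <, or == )<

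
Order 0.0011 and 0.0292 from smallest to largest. 0.0011, 0.0292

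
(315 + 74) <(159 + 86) False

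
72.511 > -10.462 True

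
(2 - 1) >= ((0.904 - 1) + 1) True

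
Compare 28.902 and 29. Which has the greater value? 29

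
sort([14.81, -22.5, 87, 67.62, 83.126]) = [-22.5, 14.81, 67.62, 83.126, 87]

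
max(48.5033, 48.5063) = 48.5063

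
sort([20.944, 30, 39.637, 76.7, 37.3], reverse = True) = [76.7, 39.637, 37.3, 30, 20.944]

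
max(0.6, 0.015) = 0.6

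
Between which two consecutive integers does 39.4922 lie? 39 and 40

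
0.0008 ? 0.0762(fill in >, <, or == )<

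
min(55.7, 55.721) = 55.7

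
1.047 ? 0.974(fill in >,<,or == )>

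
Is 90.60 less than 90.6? No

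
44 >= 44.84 False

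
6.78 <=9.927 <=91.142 True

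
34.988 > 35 False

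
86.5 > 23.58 True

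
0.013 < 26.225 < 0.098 False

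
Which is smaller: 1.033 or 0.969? 0.969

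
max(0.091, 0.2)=0.2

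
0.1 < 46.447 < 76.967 True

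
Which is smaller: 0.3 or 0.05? 0.05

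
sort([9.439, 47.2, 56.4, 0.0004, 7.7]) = [0.0004, 7.7, 9.439, 47.2, 56.4]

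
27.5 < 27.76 True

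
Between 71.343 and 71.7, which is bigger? 71.7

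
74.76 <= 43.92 False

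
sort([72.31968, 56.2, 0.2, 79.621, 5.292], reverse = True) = [79.621, 72.31968, 56.2, 5.292, 0.2]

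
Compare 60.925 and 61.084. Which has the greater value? 61.084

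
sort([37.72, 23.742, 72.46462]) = [23.742, 37.72, 72.46462]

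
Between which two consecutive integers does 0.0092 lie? 0 and 1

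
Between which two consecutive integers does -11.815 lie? -12 and -11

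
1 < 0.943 False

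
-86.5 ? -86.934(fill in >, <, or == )>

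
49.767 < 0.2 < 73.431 False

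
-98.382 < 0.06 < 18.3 True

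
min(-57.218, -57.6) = -57.6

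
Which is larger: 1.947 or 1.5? 1.947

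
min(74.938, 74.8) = 74.8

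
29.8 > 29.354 True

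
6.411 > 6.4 True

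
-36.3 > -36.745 True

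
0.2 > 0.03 True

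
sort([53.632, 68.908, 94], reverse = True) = [94, 68.908, 53.632]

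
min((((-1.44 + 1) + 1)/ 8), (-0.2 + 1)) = 0.07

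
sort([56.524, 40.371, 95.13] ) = [40.371, 56.524, 95.13]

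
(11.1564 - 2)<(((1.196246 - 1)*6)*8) True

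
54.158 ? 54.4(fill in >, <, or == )<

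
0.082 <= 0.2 True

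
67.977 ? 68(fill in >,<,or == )<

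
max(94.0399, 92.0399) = 94.0399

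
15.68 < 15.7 True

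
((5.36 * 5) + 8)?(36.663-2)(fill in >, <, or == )>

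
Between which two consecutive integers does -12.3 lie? -13 and -12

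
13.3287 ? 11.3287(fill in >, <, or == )>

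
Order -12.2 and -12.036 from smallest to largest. -12.2, -12.036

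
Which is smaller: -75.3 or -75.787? -75.787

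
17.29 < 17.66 True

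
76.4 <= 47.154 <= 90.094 False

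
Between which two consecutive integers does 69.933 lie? 69 and 70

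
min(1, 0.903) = 0.903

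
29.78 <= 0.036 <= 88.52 False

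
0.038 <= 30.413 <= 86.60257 True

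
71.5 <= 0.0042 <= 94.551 False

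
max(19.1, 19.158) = 19.158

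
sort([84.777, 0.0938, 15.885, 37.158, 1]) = [0.0938, 1, 15.885, 37.158, 84.777]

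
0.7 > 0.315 True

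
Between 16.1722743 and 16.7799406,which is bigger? 16.7799406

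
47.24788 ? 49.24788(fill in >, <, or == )<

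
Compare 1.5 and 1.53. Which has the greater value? 1.53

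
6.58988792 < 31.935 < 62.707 True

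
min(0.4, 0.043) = 0.043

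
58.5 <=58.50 True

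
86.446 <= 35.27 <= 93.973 False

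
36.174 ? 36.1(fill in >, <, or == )>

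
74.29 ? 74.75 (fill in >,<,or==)<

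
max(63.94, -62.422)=63.94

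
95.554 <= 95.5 False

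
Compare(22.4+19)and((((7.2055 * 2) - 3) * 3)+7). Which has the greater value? (22.4+19)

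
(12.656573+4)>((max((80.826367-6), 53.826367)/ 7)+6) False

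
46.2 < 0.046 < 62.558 False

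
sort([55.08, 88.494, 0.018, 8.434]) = [0.018, 8.434, 55.08, 88.494]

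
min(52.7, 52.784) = 52.7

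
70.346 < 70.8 True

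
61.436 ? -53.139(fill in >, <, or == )>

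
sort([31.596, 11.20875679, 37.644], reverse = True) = [37.644, 31.596, 11.20875679]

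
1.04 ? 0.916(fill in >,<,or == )>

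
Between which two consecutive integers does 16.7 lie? 16 and 17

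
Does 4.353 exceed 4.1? Yes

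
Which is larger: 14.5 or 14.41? 14.5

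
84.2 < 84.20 False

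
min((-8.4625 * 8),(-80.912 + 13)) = -67.912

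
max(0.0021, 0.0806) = 0.0806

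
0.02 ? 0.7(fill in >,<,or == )<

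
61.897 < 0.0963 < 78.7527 False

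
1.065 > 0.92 True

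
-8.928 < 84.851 True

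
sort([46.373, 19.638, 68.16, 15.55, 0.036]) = [0.036, 15.55, 19.638, 46.373, 68.16]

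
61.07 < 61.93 True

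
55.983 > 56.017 False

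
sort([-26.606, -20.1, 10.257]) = [-26.606, -20.1, 10.257]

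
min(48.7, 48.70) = 48.7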